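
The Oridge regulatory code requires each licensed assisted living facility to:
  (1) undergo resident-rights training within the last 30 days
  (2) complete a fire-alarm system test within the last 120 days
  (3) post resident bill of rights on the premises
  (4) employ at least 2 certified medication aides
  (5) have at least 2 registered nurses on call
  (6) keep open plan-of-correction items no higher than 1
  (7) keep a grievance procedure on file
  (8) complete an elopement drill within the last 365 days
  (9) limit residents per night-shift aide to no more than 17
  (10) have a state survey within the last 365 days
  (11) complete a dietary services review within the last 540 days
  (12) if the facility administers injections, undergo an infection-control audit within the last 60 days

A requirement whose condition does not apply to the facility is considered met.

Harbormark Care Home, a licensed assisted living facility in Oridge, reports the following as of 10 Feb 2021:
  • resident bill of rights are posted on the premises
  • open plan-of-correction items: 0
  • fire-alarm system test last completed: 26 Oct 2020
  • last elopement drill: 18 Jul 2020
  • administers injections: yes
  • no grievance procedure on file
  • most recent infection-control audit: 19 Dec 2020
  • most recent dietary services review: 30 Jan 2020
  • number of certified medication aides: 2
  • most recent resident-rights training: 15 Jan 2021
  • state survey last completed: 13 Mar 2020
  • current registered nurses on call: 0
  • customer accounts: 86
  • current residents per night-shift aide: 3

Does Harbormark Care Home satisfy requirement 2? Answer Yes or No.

2. fire-alarm system test 107 days ago vs limit 120 → met

Yes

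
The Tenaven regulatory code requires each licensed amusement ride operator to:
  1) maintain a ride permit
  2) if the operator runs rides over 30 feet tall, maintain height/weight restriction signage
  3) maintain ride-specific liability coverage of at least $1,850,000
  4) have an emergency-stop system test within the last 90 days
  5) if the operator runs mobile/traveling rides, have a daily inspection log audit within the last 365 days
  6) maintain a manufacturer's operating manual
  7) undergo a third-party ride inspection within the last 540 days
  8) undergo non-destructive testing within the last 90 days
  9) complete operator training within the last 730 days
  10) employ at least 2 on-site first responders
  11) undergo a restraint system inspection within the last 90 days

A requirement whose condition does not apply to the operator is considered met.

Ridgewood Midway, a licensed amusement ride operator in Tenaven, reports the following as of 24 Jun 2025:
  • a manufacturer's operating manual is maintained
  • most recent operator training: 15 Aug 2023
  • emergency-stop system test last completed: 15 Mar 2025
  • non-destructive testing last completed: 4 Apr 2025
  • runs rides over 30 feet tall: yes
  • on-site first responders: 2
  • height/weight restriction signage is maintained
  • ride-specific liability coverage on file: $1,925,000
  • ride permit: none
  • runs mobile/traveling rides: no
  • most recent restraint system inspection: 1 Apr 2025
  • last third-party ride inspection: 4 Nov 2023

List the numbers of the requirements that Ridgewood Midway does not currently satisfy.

1, 4, 7

1. ride permit absent → not met
2. condition 'runs rides over 30 feet tall' holds; height/weight restriction signage present → met
3. ride-specific liability coverage $1,925,000 ≥ $1,850,000 → met
4. emergency-stop system test 101 days ago vs limit 90 → not met
5. condition 'runs mobile/traveling rides' does not hold → requirement n/a → met
6. manufacturer's operating manual present → met
7. third-party ride inspection 598 days ago vs limit 540 → not met
8. non-destructive testing 81 days ago vs limit 90 → met
9. operator training 679 days ago vs limit 730 → met
10. on-site first responders 2 ≥ 2 → met
11. restraint system inspection 84 days ago vs limit 90 → met
Not met: 1, 4, 7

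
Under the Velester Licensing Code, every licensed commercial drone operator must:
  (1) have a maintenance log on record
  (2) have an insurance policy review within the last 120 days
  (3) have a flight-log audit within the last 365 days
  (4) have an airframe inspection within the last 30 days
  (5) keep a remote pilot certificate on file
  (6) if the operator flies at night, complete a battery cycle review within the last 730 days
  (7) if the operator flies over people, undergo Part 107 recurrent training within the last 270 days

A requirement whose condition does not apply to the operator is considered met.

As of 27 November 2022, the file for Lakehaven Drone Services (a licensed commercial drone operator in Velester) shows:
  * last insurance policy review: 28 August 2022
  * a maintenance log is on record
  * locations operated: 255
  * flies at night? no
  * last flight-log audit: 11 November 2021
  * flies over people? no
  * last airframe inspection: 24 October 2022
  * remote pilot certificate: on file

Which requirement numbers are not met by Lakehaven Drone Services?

1. maintenance log present → met
2. insurance policy review 91 days ago vs limit 120 → met
3. flight-log audit 381 days ago vs limit 365 → not met
4. airframe inspection 34 days ago vs limit 30 → not met
5. remote pilot certificate present → met
6. condition 'flies at night' does not hold → requirement n/a → met
7. condition 'flies over people' does not hold → requirement n/a → met
Not met: 3, 4

3, 4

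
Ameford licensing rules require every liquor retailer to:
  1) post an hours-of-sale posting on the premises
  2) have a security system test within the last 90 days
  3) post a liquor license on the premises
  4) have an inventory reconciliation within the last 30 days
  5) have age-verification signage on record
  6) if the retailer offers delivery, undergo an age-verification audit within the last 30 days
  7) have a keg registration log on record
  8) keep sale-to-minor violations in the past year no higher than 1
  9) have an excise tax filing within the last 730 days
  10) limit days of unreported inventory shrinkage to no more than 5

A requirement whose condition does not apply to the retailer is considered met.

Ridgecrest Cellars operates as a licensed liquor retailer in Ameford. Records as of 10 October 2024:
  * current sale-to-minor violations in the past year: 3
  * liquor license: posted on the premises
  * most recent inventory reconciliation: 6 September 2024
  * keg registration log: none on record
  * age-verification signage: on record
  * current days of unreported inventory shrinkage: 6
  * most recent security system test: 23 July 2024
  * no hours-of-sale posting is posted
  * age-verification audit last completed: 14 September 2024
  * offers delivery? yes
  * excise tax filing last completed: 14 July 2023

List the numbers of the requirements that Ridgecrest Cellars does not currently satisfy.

1. hours-of-sale posting absent → not met
2. security system test 79 days ago vs limit 90 → met
3. liquor license present → met
4. inventory reconciliation 34 days ago vs limit 30 → not met
5. age-verification signage present → met
6. condition 'offers delivery' holds; age-verification audit 26 days ago vs limit 30 → met
7. keg registration log absent → not met
8. sale-to-minor violations in the past year 3 > 1 → not met
9. excise tax filing 454 days ago vs limit 730 → met
10. days of unreported inventory shrinkage 6 > 5 → not met
Not met: 1, 4, 7, 8, 10

1, 4, 7, 8, 10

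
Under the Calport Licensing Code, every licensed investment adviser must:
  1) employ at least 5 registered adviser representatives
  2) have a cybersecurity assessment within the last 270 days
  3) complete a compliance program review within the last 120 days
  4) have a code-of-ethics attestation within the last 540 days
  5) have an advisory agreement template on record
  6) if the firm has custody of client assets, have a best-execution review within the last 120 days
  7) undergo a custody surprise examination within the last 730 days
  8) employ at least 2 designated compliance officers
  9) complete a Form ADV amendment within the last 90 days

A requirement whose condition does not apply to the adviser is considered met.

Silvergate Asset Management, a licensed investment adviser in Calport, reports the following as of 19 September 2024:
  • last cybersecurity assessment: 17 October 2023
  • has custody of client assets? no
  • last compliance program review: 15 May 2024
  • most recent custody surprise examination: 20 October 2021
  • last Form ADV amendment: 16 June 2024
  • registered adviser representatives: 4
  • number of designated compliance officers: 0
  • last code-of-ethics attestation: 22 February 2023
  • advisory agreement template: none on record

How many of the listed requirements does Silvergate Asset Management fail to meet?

8

1. registered adviser representatives 4 < 5 → not met
2. cybersecurity assessment 338 days ago vs limit 270 → not met
3. compliance program review 127 days ago vs limit 120 → not met
4. code-of-ethics attestation 575 days ago vs limit 540 → not met
5. advisory agreement template absent → not met
6. condition 'has custody of client assets' does not hold → requirement n/a → met
7. custody surprise examination 1065 days ago vs limit 730 → not met
8. designated compliance officers 0 < 2 → not met
9. Form ADV amendment 95 days ago vs limit 90 → not met
Not met: 8 of 9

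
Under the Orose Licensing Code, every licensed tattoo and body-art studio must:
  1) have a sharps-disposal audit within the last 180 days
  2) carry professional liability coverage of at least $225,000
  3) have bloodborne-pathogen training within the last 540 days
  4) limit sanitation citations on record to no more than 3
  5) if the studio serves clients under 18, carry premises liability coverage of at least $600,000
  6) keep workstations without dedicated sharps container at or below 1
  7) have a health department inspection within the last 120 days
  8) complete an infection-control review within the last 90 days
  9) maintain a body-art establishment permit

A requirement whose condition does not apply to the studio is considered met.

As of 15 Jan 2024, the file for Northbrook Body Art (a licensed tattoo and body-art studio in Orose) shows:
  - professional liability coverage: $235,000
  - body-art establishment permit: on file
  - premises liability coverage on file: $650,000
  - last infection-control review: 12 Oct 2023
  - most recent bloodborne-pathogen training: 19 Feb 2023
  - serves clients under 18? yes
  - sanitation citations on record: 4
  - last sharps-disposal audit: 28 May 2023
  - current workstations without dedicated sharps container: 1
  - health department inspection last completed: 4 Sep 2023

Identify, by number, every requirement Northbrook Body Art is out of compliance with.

1, 4, 7, 8

1. sharps-disposal audit 232 days ago vs limit 180 → not met
2. professional liability coverage $235,000 ≥ $225,000 → met
3. bloodborne-pathogen training 330 days ago vs limit 540 → met
4. sanitation citations on record 4 > 3 → not met
5. condition 'serves clients under 18' holds; premises liability coverage $650,000 ≥ $600,000 → met
6. workstations without dedicated sharps container 1 ≤ 1 → met
7. health department inspection 133 days ago vs limit 120 → not met
8. infection-control review 95 days ago vs limit 90 → not met
9. body-art establishment permit present → met
Not met: 1, 4, 7, 8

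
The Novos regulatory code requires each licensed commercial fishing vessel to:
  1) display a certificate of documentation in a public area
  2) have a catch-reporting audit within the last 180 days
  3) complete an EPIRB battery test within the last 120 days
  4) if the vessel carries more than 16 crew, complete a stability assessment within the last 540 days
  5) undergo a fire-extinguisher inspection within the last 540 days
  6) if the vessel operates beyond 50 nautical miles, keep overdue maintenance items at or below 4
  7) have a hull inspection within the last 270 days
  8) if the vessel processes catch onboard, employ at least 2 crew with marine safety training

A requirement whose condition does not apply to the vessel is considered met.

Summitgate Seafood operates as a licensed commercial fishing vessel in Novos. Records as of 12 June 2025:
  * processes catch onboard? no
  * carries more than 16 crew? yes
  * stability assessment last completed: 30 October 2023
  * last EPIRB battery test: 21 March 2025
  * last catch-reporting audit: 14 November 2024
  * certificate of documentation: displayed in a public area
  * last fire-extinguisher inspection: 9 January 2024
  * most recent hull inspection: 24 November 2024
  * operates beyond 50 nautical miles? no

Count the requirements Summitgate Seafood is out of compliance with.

2

1. certificate of documentation present → met
2. catch-reporting audit 210 days ago vs limit 180 → not met
3. EPIRB battery test 83 days ago vs limit 120 → met
4. condition 'carries more than 16 crew' holds; stability assessment 591 days ago vs limit 540 → not met
5. fire-extinguisher inspection 520 days ago vs limit 540 → met
6. condition 'operates beyond 50 nautical miles' does not hold → requirement n/a → met
7. hull inspection 200 days ago vs limit 270 → met
8. condition 'processes catch onboard' does not hold → requirement n/a → met
Not met: 2 of 8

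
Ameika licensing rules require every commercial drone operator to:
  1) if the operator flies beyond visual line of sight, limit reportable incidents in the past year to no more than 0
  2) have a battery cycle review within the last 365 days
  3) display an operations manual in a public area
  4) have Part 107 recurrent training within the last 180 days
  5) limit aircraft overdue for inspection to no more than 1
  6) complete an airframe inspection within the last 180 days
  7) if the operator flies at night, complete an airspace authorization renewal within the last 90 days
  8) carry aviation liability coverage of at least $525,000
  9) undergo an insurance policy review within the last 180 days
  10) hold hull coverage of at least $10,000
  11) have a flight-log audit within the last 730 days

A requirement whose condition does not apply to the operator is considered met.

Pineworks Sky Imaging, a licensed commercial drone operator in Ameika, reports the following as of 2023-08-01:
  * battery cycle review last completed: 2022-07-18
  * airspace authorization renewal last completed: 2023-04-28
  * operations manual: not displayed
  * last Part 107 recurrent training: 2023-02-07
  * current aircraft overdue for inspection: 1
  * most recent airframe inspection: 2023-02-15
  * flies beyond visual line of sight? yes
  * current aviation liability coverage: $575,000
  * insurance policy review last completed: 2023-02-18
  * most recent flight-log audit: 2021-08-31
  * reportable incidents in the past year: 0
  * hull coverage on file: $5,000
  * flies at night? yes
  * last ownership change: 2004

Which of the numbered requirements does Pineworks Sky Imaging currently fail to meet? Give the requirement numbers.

1. condition 'flies beyond visual line of sight' holds; reportable incidents in the past year 0 ≤ 0 → met
2. battery cycle review 379 days ago vs limit 365 → not met
3. operations manual absent → not met
4. Part 107 recurrent training 175 days ago vs limit 180 → met
5. aircraft overdue for inspection 1 ≤ 1 → met
6. airframe inspection 167 days ago vs limit 180 → met
7. condition 'flies at night' holds; airspace authorization renewal 95 days ago vs limit 90 → not met
8. aviation liability coverage $575,000 ≥ $525,000 → met
9. insurance policy review 164 days ago vs limit 180 → met
10. hull coverage $5,000 < $10,000 → not met
11. flight-log audit 700 days ago vs limit 730 → met
Not met: 2, 3, 7, 10

2, 3, 7, 10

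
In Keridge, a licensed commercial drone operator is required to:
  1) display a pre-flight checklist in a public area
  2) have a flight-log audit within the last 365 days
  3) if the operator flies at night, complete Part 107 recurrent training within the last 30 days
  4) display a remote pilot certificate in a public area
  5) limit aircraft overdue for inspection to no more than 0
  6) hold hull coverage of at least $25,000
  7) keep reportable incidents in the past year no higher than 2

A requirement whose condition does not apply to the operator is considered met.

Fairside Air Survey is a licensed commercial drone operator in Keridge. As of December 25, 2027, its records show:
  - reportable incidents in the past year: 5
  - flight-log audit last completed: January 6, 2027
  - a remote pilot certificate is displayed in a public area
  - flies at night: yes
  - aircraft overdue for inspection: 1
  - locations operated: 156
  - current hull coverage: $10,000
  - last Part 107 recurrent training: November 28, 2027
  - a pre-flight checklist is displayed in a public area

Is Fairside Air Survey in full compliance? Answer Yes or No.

No

1. pre-flight checklist present → met
2. flight-log audit 353 days ago vs limit 365 → met
3. condition 'flies at night' holds; Part 107 recurrent training 27 days ago vs limit 30 → met
4. remote pilot certificate present → met
5. aircraft overdue for inspection 1 > 0 → not met
6. hull coverage $10,000 < $25,000 → not met
7. reportable incidents in the past year 5 > 2 → not met
Not met: 5, 6, 7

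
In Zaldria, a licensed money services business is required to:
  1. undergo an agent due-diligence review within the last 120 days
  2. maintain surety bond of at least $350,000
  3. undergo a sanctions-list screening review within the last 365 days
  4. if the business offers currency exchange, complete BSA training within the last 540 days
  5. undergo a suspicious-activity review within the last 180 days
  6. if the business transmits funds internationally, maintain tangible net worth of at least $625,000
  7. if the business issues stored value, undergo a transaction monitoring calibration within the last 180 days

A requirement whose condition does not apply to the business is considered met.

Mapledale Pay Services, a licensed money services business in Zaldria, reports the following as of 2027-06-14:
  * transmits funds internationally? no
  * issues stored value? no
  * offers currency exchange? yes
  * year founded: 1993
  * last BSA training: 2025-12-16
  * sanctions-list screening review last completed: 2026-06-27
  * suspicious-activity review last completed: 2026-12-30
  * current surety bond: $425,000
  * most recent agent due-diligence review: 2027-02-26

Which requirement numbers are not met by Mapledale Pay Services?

1. agent due-diligence review 108 days ago vs limit 120 → met
2. surety bond $425,000 ≥ $350,000 → met
3. sanctions-list screening review 352 days ago vs limit 365 → met
4. condition 'offers currency exchange' holds; BSA training 545 days ago vs limit 540 → not met
5. suspicious-activity review 166 days ago vs limit 180 → met
6. condition 'transmits funds internationally' does not hold → requirement n/a → met
7. condition 'issues stored value' does not hold → requirement n/a → met
Not met: 4

4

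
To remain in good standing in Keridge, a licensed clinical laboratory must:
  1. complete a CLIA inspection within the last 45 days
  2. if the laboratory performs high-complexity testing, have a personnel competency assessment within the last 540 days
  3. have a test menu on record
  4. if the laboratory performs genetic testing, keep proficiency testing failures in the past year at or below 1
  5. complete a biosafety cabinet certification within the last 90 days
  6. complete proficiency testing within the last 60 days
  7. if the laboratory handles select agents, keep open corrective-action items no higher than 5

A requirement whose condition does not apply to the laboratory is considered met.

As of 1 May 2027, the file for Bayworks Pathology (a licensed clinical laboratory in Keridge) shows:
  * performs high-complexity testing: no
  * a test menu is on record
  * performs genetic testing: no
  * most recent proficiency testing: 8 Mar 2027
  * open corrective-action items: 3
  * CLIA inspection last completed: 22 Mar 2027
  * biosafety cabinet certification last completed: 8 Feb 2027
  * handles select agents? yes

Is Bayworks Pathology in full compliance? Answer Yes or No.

Yes

1. CLIA inspection 40 days ago vs limit 45 → met
2. condition 'performs high-complexity testing' does not hold → requirement n/a → met
3. test menu present → met
4. condition 'performs genetic testing' does not hold → requirement n/a → met
5. biosafety cabinet certification 82 days ago vs limit 90 → met
6. proficiency testing 54 days ago vs limit 60 → met
7. condition 'handles select agents' holds; open corrective-action items 3 ≤ 5 → met
All met.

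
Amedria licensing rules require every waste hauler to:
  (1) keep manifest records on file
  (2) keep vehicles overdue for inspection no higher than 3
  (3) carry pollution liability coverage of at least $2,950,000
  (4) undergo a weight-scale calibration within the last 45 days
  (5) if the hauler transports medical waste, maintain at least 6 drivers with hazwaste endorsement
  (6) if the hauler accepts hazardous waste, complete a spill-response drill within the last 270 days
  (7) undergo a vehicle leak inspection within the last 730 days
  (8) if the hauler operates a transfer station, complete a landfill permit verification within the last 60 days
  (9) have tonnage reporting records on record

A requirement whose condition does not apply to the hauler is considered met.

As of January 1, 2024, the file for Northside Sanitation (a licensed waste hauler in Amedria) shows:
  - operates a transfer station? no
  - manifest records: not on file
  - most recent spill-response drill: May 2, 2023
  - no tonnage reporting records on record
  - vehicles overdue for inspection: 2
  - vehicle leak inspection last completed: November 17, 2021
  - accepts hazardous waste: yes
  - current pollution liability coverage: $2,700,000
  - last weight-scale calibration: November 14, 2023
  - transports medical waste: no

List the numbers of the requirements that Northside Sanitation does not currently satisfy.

1, 3, 4, 7, 9

1. manifest records absent → not met
2. vehicles overdue for inspection 2 ≤ 3 → met
3. pollution liability coverage $2,700,000 < $2,950,000 → not met
4. weight-scale calibration 48 days ago vs limit 45 → not met
5. condition 'transports medical waste' does not hold → requirement n/a → met
6. condition 'accepts hazardous waste' holds; spill-response drill 244 days ago vs limit 270 → met
7. vehicle leak inspection 775 days ago vs limit 730 → not met
8. condition 'operates a transfer station' does not hold → requirement n/a → met
9. tonnage reporting records absent → not met
Not met: 1, 3, 4, 7, 9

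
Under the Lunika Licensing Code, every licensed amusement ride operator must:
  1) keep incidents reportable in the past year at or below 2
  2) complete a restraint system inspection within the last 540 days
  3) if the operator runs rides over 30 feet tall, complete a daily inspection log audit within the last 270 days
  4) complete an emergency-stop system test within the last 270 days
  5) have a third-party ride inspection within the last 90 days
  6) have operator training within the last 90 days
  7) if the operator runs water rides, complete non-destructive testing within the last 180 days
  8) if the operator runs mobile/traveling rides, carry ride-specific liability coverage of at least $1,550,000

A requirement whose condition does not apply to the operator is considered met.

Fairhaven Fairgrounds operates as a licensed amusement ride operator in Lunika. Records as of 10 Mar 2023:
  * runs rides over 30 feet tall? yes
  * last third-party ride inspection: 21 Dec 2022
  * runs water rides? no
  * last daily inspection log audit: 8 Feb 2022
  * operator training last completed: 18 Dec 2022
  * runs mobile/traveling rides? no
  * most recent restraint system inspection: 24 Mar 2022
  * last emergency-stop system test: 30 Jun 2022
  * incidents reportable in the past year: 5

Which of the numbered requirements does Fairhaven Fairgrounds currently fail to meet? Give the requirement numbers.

1. incidents reportable in the past year 5 > 2 → not met
2. restraint system inspection 351 days ago vs limit 540 → met
3. condition 'runs rides over 30 feet tall' holds; daily inspection log audit 395 days ago vs limit 270 → not met
4. emergency-stop system test 253 days ago vs limit 270 → met
5. third-party ride inspection 79 days ago vs limit 90 → met
6. operator training 82 days ago vs limit 90 → met
7. condition 'runs water rides' does not hold → requirement n/a → met
8. condition 'runs mobile/traveling rides' does not hold → requirement n/a → met
Not met: 1, 3

1, 3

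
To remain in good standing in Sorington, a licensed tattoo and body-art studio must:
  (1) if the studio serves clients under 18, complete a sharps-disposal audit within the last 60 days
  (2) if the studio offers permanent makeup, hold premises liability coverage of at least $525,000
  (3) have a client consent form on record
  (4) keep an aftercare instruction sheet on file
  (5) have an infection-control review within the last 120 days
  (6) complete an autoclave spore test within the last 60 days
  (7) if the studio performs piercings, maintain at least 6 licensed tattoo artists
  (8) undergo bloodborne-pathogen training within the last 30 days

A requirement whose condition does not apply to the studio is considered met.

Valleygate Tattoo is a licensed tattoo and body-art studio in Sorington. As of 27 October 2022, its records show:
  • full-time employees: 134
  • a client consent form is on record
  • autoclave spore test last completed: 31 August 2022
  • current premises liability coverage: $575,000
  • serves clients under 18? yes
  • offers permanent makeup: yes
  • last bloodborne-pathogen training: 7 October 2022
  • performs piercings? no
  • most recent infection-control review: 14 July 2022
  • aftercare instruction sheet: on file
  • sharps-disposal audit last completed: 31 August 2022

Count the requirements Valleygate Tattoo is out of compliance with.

0

1. condition 'serves clients under 18' holds; sharps-disposal audit 57 days ago vs limit 60 → met
2. condition 'offers permanent makeup' holds; premises liability coverage $575,000 ≥ $525,000 → met
3. client consent form present → met
4. aftercare instruction sheet present → met
5. infection-control review 105 days ago vs limit 120 → met
6. autoclave spore test 57 days ago vs limit 60 → met
7. condition 'performs piercings' does not hold → requirement n/a → met
8. bloodborne-pathogen training 20 days ago vs limit 30 → met
Not met: 0 of 8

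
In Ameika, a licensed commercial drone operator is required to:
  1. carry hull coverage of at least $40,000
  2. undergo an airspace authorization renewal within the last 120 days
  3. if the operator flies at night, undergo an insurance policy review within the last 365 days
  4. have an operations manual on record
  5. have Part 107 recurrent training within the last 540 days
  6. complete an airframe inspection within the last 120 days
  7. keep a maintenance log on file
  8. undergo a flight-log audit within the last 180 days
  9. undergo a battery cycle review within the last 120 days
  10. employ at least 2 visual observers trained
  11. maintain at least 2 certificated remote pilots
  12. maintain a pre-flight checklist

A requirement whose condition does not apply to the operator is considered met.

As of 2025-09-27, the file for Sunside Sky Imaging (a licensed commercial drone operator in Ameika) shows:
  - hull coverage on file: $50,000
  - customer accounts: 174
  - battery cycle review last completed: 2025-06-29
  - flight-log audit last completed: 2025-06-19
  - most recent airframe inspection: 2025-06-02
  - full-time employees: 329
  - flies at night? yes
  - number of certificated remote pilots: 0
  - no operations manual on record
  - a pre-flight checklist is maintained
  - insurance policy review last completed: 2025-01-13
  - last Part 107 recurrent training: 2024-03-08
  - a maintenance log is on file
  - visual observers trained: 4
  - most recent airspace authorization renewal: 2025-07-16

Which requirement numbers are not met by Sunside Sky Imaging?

1. hull coverage $50,000 ≥ $40,000 → met
2. airspace authorization renewal 73 days ago vs limit 120 → met
3. condition 'flies at night' holds; insurance policy review 257 days ago vs limit 365 → met
4. operations manual absent → not met
5. Part 107 recurrent training 568 days ago vs limit 540 → not met
6. airframe inspection 117 days ago vs limit 120 → met
7. maintenance log present → met
8. flight-log audit 100 days ago vs limit 180 → met
9. battery cycle review 90 days ago vs limit 120 → met
10. visual observers trained 4 ≥ 2 → met
11. certificated remote pilots 0 < 2 → not met
12. pre-flight checklist present → met
Not met: 4, 5, 11

4, 5, 11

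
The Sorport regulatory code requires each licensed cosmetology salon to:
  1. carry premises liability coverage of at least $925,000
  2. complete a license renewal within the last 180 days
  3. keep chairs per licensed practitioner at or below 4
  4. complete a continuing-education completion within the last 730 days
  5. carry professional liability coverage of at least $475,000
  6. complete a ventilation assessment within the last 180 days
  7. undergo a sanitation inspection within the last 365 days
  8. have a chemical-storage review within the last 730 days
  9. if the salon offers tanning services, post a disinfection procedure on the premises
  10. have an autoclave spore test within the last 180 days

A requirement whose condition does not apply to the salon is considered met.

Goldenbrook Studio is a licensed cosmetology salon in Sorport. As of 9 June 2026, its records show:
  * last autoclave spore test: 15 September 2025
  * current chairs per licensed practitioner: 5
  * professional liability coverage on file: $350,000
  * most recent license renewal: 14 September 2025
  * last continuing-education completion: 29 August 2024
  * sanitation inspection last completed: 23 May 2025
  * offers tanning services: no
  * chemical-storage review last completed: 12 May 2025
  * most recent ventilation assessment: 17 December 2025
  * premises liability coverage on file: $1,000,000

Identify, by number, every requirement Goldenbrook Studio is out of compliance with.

2, 3, 5, 7, 10

1. premises liability coverage $1,000,000 ≥ $925,000 → met
2. license renewal 268 days ago vs limit 180 → not met
3. chairs per licensed practitioner 5 > 4 → not met
4. continuing-education completion 649 days ago vs limit 730 → met
5. professional liability coverage $350,000 < $475,000 → not met
6. ventilation assessment 174 days ago vs limit 180 → met
7. sanitation inspection 382 days ago vs limit 365 → not met
8. chemical-storage review 393 days ago vs limit 730 → met
9. condition 'offers tanning services' does not hold → requirement n/a → met
10. autoclave spore test 267 days ago vs limit 180 → not met
Not met: 2, 3, 5, 7, 10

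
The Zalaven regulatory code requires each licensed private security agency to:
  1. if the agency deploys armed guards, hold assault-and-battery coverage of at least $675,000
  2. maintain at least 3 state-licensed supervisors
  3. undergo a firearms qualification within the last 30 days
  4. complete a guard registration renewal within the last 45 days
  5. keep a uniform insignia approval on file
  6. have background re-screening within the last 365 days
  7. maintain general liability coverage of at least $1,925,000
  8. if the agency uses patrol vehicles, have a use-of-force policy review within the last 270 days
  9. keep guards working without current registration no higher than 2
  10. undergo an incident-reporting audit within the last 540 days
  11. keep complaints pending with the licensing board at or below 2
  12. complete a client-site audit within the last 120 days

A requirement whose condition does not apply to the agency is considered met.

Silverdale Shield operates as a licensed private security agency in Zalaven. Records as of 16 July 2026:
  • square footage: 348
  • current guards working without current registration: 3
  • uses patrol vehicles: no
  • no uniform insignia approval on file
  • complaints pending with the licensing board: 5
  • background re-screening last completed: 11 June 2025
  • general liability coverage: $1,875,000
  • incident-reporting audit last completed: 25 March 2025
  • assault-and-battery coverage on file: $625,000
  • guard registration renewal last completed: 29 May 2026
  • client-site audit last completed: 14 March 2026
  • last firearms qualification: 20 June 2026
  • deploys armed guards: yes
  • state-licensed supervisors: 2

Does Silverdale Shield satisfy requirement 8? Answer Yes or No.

8. condition 'uses patrol vehicles' does not hold → requirement n/a → met

Yes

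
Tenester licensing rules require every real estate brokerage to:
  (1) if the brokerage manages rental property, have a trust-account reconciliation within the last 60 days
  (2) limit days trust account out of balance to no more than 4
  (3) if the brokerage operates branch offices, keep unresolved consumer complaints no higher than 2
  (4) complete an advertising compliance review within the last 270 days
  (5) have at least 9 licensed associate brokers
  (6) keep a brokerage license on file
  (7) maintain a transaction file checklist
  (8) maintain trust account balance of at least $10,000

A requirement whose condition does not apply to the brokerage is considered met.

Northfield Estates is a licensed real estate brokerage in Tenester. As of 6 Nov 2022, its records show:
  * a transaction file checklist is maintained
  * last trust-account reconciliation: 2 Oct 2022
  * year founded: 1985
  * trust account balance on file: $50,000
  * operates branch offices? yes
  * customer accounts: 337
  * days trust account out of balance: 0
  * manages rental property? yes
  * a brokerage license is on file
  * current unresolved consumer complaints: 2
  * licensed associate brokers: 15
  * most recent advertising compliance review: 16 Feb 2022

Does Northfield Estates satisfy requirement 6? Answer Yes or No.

6. brokerage license present → met

Yes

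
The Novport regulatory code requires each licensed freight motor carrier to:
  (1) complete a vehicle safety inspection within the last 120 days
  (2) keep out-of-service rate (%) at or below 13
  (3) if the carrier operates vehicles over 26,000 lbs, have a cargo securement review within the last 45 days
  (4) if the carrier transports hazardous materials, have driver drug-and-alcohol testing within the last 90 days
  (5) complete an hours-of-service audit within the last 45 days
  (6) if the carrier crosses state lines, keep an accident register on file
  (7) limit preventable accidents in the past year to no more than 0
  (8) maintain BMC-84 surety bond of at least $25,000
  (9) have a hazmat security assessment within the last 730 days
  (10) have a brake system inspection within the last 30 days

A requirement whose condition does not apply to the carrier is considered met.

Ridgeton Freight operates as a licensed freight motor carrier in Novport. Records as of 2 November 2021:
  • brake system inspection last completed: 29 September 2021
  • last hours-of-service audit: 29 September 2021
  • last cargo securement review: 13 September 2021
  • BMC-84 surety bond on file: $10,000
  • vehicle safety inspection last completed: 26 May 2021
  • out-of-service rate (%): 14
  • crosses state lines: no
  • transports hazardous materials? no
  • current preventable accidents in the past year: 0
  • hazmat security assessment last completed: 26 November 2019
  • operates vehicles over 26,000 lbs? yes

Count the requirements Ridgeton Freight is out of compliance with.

5

1. vehicle safety inspection 160 days ago vs limit 120 → not met
2. out-of-service rate (%) 14 > 13 → not met
3. condition 'operates vehicles over 26,000 lbs' holds; cargo securement review 50 days ago vs limit 45 → not met
4. condition 'transports hazardous materials' does not hold → requirement n/a → met
5. hours-of-service audit 34 days ago vs limit 45 → met
6. condition 'crosses state lines' does not hold → requirement n/a → met
7. preventable accidents in the past year 0 ≤ 0 → met
8. BMC-84 surety bond $10,000 < $25,000 → not met
9. hazmat security assessment 707 days ago vs limit 730 → met
10. brake system inspection 34 days ago vs limit 30 → not met
Not met: 5 of 10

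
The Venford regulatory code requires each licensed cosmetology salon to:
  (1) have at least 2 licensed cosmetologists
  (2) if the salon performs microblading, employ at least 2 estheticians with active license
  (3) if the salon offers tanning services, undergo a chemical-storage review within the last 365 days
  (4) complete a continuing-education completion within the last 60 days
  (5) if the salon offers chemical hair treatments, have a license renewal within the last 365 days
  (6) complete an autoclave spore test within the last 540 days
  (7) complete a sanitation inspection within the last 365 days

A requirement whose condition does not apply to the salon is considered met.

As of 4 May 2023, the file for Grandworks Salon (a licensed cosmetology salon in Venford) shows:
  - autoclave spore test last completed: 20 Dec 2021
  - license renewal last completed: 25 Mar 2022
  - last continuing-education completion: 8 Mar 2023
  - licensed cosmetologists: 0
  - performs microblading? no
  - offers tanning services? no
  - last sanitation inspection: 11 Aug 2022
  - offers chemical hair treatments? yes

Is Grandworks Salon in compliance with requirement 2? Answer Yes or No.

2. condition 'performs microblading' does not hold → requirement n/a → met

Yes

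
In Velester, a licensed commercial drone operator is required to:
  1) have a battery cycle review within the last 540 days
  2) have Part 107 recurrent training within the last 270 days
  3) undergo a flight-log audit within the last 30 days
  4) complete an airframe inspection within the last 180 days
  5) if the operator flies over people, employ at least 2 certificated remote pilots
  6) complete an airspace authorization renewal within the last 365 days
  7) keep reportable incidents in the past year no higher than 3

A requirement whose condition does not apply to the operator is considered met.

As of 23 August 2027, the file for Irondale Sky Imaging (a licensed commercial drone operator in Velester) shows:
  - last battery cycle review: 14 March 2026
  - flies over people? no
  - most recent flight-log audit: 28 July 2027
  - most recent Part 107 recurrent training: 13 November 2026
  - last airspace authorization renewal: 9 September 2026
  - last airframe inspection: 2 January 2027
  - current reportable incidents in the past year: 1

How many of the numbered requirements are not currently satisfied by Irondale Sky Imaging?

1. battery cycle review 527 days ago vs limit 540 → met
2. Part 107 recurrent training 283 days ago vs limit 270 → not met
3. flight-log audit 26 days ago vs limit 30 → met
4. airframe inspection 233 days ago vs limit 180 → not met
5. condition 'flies over people' does not hold → requirement n/a → met
6. airspace authorization renewal 348 days ago vs limit 365 → met
7. reportable incidents in the past year 1 ≤ 3 → met
Not met: 2 of 7

2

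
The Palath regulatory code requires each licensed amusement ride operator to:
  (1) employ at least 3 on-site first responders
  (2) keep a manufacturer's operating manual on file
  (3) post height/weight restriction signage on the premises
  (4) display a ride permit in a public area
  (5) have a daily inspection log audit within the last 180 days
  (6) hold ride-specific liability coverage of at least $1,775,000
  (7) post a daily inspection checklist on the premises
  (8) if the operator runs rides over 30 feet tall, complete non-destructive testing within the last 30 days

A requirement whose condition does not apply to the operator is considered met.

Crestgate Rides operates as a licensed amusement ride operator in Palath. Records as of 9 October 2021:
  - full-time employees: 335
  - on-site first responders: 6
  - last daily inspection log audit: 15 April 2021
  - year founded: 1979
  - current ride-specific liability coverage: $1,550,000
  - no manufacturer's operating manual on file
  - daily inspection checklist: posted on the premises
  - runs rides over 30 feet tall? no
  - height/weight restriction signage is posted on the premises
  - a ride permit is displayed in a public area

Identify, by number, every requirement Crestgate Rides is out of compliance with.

2, 6

1. on-site first responders 6 ≥ 3 → met
2. manufacturer's operating manual absent → not met
3. height/weight restriction signage present → met
4. ride permit present → met
5. daily inspection log audit 177 days ago vs limit 180 → met
6. ride-specific liability coverage $1,550,000 < $1,775,000 → not met
7. daily inspection checklist present → met
8. condition 'runs rides over 30 feet tall' does not hold → requirement n/a → met
Not met: 2, 6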